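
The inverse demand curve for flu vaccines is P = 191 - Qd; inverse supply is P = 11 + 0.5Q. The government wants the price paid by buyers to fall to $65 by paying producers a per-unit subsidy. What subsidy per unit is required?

Required subsidy s = $9 per unit

At a buyer price of 65, quantity demanded is 191 − 1·65 = 126.
Sellers supply 126 only when they receive Ps = 11 + 0.5·126 = 74.
s = Ps − Pb = 74 − 65 = 9.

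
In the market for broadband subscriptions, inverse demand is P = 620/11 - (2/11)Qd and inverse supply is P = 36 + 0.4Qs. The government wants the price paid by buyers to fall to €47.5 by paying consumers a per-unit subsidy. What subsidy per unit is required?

At a buyer price of 47.5, quantity demanded is 310 − 5.5·47.5 = 48.75.
Sellers supply 48.75 only when they receive Ps = 36 + 0.4·48.75 = 55.5.
s = Ps − Pb = 55.5 − 47.5 = 8.

Required subsidy s = €8 per unit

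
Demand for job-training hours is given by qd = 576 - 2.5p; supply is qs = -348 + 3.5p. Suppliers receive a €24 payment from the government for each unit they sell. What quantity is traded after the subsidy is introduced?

Pre-subsidy: 576 - 2.5p = -348 + 3.5p gives p* = 154, q* = 191.
With the subsidy, sellers receive ps = pb + 24 for each unit, where pb is the price buyers pay.
Supply in terms of pb becomes qs = -348 + 3.5(pb + 24) = -264 + 3.5pb. Setting this equal to demand: 576 - 2.5pb = -264 + 3.5pb, so pb = 140.
Sellers receive ps = 140 + 24 = 164; q' = 576 − 2.5·140 = 226.

q' = 226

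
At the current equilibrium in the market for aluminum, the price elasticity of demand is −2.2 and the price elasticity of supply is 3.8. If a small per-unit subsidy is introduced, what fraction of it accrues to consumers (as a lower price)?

For a small subsidy around the equilibrium, the benefit split depends on the relative slopes, which at a point are proportional to the elasticities.
Buyer share = εs/(εs + |εd|) = 3.8/(3.8 + 2.2) = 19/30; seller share = |εd|/(εs + |εd|) = 11/30.

Consumer share = 19/30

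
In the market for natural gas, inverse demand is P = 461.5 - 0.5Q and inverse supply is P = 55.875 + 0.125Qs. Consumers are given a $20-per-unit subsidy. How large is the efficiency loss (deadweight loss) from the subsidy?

Deadweight loss = $320

Pre-subsidy: 461.5 - 0.5Q = 55.875 + 0.125Q gives Q* = 649 and P* = 137.
With the rebate, buyers effectively pay Pb = Ps − 20, where Ps is the price sellers receive.
On the curves, Pb = 461.5 - 0.5Q and Ps = 55.875 + 0.125Q; the wedge Ps − Pb = 20 gives 55.875 + 0.125Q − (461.5 - 0.5Q) = 20, so Q' = 681.
Then Pb = 461.5 − 0.5·681 = 121 and Ps = 55.875 + 0.125·681 = 141.
The subsidy expands output by 681 − 649 = 32 past the efficient level; on those units the gap between marginal cost and willingness to pay runs from 0 up to 20.
DWL = ½ × 20 × 32 = 320.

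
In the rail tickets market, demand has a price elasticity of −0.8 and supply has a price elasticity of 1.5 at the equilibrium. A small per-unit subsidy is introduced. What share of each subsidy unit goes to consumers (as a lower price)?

Consumer share = 15/23

For a small subsidy around the equilibrium, the benefit split depends on the relative slopes, which at a point are proportional to the elasticities.
Buyer share = εs/(εs + |εd|) = 1.5/(1.5 + 0.8) = 15/23; seller share = |εd|/(εs + |εd|) = 8/23.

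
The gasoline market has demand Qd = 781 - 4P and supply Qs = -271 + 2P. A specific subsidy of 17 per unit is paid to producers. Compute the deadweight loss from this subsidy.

Deadweight loss = 578/3

Pre-subsidy: 781 - 4P = -271 + 2P gives P* = 526/3, Q* = 239/3.
With the subsidy, sellers receive Ps = Pb + 17 for each unit, where Pb is the price buyers pay.
Supply in terms of Pb becomes Qs = -271 + 2(Pb + 17) = -237 + 2Pb. Setting this equal to demand: 781 - 4Pb = -237 + 2Pb, so Pb = 509/3.
Sellers receive Ps = 509/3 + 17 = 560/3; Q' = 781 − 4·(509/3) = 307/3.
The subsidy expands output by 307/3 − 239/3 = 68/3 past the efficient level; on those units the gap between marginal cost and willingness to pay runs from 0 up to 17.
DWL = ½ × 17 × 68/3 = 578/3.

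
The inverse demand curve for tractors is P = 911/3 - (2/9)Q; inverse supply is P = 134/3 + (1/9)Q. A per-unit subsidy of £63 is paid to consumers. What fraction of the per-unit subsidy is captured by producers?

Pre-subsidy: 911/3 - (2/9)Q = 134/3 + (1/9)Q gives Q* = 777 and P* = 131.
With the rebate, buyers effectively pay Pb = Ps − 63, where Ps is the price sellers receive.
On the curves, Pb = 911/3 - (2/9)Q and Ps = 134/3 + (1/9)Q; the wedge Ps − Pb = 63 gives 134/3 + (1/9)Q − (911/3 - (2/9)Q) = 63, so Q' = 966.
Then Pb = 911/3 − (2/9)·966 = 89 and Ps = 134/3 + (1/9)·966 = 152.
Buyers' price falls by P* − Pb = 131 − 89 = 42; sellers' price rises by Ps − P* = 152 − 131 = 21.
So producers capture 21/63 = 1/3 of each unit of subsidy.

Producer share = 1/3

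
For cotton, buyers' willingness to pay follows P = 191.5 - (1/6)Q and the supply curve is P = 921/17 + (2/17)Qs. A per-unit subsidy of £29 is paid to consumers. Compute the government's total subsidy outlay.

Government cost = £16965

Pre-subsidy: 191.5 - (1/6)Q = 921/17 + (2/17)Q gives Q* = 483 and P* = 111.
With the rebate, buyers effectively pay Pb = Ps − 29, where Ps is the price sellers receive.
On the curves, Pb = 191.5 - (1/6)Q and Ps = 921/17 + (2/17)Q; the wedge Ps − Pb = 29 gives 921/17 + (2/17)Q − (191.5 - (1/6)Q) = 29, so Q' = 585.
Then Pb = 191.5 − (1/6)·585 = 94 and Ps = 921/17 + (2/17)·585 = 123.
Government outlay = subsidy × quantity = 29 × 585 = 16965.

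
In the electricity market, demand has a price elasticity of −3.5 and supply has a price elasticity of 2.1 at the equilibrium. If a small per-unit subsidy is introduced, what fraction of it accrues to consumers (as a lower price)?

Consumer share = 0.375

For a small subsidy around the equilibrium, the benefit split depends on the relative slopes, which at a point are proportional to the elasticities.
Buyer share = εs/(εs + |εd|) = 2.1/(2.1 + 3.5) = 0.375; seller share = |εd|/(εs + |εd|) = 0.625.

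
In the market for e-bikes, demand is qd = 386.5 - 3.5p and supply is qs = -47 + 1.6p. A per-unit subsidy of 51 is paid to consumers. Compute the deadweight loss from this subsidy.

Pre-subsidy: 386.5 - 3.5p = -47 + 1.6p gives p* = 85, q* = 89.
With the rebate, buyers effectively pay pb = ps − 51, where ps is the price sellers receive.
Demand in terms of ps becomes qd = 386.5 − 3.5(ps − 51) = 565 - 3.5ps. Setting this equal to supply: 565 - 3.5ps = -47 + 1.6ps, so ps = 120.
Buyers pay pb = 120 − 51 = 69; q' = -47 + 1.6·120 = 145.
The subsidy expands output by 145 − 89 = 56 past the efficient level; on those units the gap between marginal cost and willingness to pay runs from 0 up to 51.
DWL = ½ × 51 × 56 = 1428.

Deadweight loss = 1428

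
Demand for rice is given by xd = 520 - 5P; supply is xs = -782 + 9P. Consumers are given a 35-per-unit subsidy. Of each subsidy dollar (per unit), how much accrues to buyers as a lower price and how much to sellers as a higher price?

Pre-subsidy: 520 - 5P = -782 + 9P gives P* = 93, x* = 55.
With the rebate, buyers effectively pay Pb = Ps − 35, where Ps is the price sellers receive.
Demand in terms of Ps becomes xd = 520 − 5(Ps − 35) = 695 - 5Ps. Setting this equal to supply: 695 - 5Ps = -782 + 9Ps, so Ps = 105.5.
Buyers pay Pb = 105.5 − 35 = 70.5; x' = -782 + 9·105.5 = 167.5.
Buyers' price falls by P* − Pb = 93 − 70.5 = 22.5; sellers' price rises by Ps − P* = 105.5 − 93 = 12.5.

Buyers gain 22.5 per unit; sellers gain 12.5 per unit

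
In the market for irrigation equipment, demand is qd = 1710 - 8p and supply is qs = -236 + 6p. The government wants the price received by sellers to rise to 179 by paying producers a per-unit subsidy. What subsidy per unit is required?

At a seller price of 179, quantity supplied is -236 + 6·179 = 838.
Buyers absorb 838 only when they pay pb with 1710 − 8·pb = 838, i.e. pb = 109.
s = ps − pb = 179 − 109 = 70.

Required subsidy s = 70 per unit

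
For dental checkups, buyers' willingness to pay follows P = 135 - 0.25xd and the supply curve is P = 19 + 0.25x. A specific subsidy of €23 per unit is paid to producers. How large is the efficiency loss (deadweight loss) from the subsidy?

Pre-subsidy: 135 - 0.25x = 19 + 0.25x gives x* = 232 and P* = 77.
With the subsidy, sellers receive Ps = Pb + 23 for each unit, where Pb is the price buyers pay.
On the curves, Pb = 135 - 0.25x and Ps = 19 + 0.25x; the wedge Ps − Pb = 23 gives 19 + 0.25x − (135 - 0.25x) = 23, so x' = 278.
Then Pb = 135 − 0.25·278 = 65.5 and Ps = 19 + 0.25·278 = 88.5.
The subsidy expands output by 278 − 232 = 46 past the efficient level; on those units the gap between marginal cost and willingness to pay runs from 0 up to 23.
DWL = ½ × 23 × 46 = 529.

Deadweight loss = €529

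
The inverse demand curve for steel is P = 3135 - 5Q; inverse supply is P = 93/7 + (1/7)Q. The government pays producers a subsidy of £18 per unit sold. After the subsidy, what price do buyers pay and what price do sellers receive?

Buyers pay £82.5; sellers receive £100.5

Pre-subsidy: 3135 - 5Q = 93/7 + (1/7)Q gives Q* = 607 and P* = 100.
With the subsidy, sellers receive Ps = Pb + 18 for each unit, where Pb is the price buyers pay.
On the curves, Pb = 3135 - 5Q and Ps = 93/7 + (1/7)Q; the wedge Ps − Pb = 18 gives 93/7 + (1/7)Q − (3135 - 5Q) = 18, so Q' = 610.5.
Then Pb = 3135 − 5·610.5 = 82.5 and Ps = 93/7 + (1/7)·610.5 = 100.5.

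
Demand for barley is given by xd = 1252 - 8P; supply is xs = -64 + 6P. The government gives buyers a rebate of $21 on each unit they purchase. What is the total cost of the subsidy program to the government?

Pre-subsidy: 1252 - 8P = -64 + 6P gives P* = 94, x* = 500.
With the rebate, buyers effectively pay Pb = Ps − 21, where Ps is the price sellers receive.
Demand in terms of Ps becomes xd = 1252 − 8(Ps − 21) = 1420 - 8Ps. Setting this equal to supply: 1420 - 8Ps = -64 + 6Ps, so Ps = 106.
Buyers pay Pb = 106 − 21 = 85; x' = -64 + 6·106 = 572.
Government outlay = subsidy × quantity = 21 × 572 = 12012.

Government cost = $12012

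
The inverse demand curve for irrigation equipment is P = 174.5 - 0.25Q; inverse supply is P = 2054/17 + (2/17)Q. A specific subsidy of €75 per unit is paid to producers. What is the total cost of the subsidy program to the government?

Government cost = €26250

Pre-subsidy: 174.5 - 0.25Q = 2054/17 + (2/17)Q gives Q* = 146 and P* = 138.
With the subsidy, sellers receive Ps = Pb + 75 for each unit, where Pb is the price buyers pay.
On the curves, Pb = 174.5 - 0.25Q and Ps = 2054/17 + (2/17)Q; the wedge Ps − Pb = 75 gives 2054/17 + (2/17)Q − (174.5 - 0.25Q) = 75, so Q' = 350.
Then Pb = 174.5 − 0.25·350 = 87 and Ps = 2054/17 + (2/17)·350 = 162.
Government outlay = subsidy × quantity = 75 × 350 = 26250.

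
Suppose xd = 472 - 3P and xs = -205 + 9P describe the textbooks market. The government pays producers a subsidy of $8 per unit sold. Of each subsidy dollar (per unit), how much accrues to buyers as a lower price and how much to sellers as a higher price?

Pre-subsidy: 472 - 3P = -205 + 9P gives P* = 677/12, x* = 302.75.
With the subsidy, sellers receive Ps = Pb + 8 for each unit, where Pb is the price buyers pay.
Supply in terms of Pb becomes xs = -205 + 9(Pb + 8) = -133 + 9Pb. Setting this equal to demand: 472 - 3Pb = -133 + 9Pb, so Pb = 605/12.
Sellers receive Ps = 605/12 + 8 = 701/12; x' = 472 − 3·(605/12) = 320.75.
Buyers' price falls by P* − Pb = 677/12 − 605/12 = 6; sellers' price rises by Ps − P* = 701/12 − 677/12 = 2.

Buyers gain $6 per unit; sellers gain $2 per unit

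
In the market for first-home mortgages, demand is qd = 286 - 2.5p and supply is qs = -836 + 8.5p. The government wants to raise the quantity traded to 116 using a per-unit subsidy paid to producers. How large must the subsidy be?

Required subsidy s = 44 per unit

At q = 116, invert demand for the buyer price: pb = (286 − 116)/2.5 = 68; invert supply for the seller price: ps = (116 − (-836))/8.5 = 112.
The subsidy must fill the gap: s = ps − pb = 112 − 68 = 44.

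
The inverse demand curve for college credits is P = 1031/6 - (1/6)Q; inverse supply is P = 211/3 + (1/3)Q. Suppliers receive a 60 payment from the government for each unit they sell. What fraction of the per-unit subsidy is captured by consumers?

Consumer share = 1/3

Pre-subsidy: 1031/6 - (1/6)Q = 211/3 + (1/3)Q gives Q* = 203 and P* = 138.
With the subsidy, sellers receive Ps = Pb + 60 for each unit, where Pb is the price buyers pay.
On the curves, Pb = 1031/6 - (1/6)Q and Ps = 211/3 + (1/3)Q; the wedge Ps − Pb = 60 gives 211/3 + (1/3)Q − (1031/6 - (1/6)Q) = 60, so Q' = 323.
Then Pb = 1031/6 − (1/6)·323 = 118 and Ps = 211/3 + (1/3)·323 = 178.
Buyers' price falls by P* − Pb = 138 − 118 = 20; sellers' price rises by Ps − P* = 178 − 138 = 40.
So consumers capture 20/60 = 1/3 of each unit of subsidy.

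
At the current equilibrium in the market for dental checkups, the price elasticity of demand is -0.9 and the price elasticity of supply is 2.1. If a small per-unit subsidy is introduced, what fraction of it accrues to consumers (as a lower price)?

For a small subsidy around the equilibrium, the benefit split depends on the relative slopes, which at a point are proportional to the elasticities.
Buyer share = εs/(εs + |εd|) = 2.1/(2.1 + 0.9) = 0.7; seller share = |εd|/(εs + |εd|) = 0.3.

Consumer share = 0.7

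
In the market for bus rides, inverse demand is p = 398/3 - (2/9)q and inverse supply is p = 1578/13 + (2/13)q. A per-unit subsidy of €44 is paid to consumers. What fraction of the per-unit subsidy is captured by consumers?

Pre-subsidy: 398/3 - (2/9)q = 1578/13 + (2/13)q gives q* = 30 and p* = 126.
With the rebate, buyers effectively pay pb = ps − 44, where ps is the price sellers receive.
On the curves, pb = 398/3 - (2/9)q and ps = 1578/13 + (2/13)q; the wedge ps − pb = 44 gives 1578/13 + (2/13)q − (398/3 - (2/9)q) = 44, so q' = 147.
Then pb = 398/3 − (2/9)·147 = 100 and ps = 1578/13 + (2/13)·147 = 144.
Buyers' price falls by p* − pb = 126 − 100 = 26; sellers' price rises by ps − p* = 144 − 126 = 18.
So consumers capture 26/44 = 13/22 of each unit of subsidy.

Consumer share = 13/22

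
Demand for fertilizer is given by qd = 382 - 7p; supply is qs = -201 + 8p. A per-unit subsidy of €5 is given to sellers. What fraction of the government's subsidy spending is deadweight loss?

Pre-subsidy: 382 - 7p = -201 + 8p gives p* = 583/15, q* = 1649/15.
With the subsidy, sellers receive ps = pb + 5 for each unit, where pb is the price buyers pay.
Supply in terms of pb becomes qs = -201 + 8(pb + 5) = -161 + 8pb. Setting this equal to demand: 382 - 7pb = -161 + 8pb, so pb = 36.2.
Sellers receive ps = 36.2 + 5 = 41.2; q' = 382 − 7·36.2 = 128.6.
ΔCS = ½(1649/15 + 128.6)(583/15 − 36.2) = 14312/45; ΔPS = ½(1649/15 + 128.6)(41.2 − 583/15) = 12523/45.
Government spending = 5 × 128.6 = 643.
DWL = ½ × 5 × (128.6 − 1649/15) = 140/3; fraction = (140/3) / 643 = 140/1929.

DWL / government spending = 140/1929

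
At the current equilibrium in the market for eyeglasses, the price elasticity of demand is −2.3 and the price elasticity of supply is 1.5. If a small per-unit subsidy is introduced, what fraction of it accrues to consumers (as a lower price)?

For a small subsidy around the equilibrium, the benefit split depends on the relative slopes, which at a point are proportional to the elasticities.
Buyer share = εs/(εs + |εd|) = 1.5/(1.5 + 2.3) = 15/38; seller share = |εd|/(εs + |εd|) = 23/38.

Consumer share = 15/38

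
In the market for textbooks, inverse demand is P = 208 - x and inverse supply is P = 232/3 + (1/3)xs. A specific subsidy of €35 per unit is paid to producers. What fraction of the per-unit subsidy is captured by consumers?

Pre-subsidy: 208 - x = 232/3 + (1/3)x gives x* = 98 and P* = 110.
With the subsidy, sellers receive Ps = Pb + 35 for each unit, where Pb is the price buyers pay.
On the curves, Pb = 208 - x and Ps = 232/3 + (1/3)x; the wedge Ps − Pb = 35 gives 232/3 + (1/3)x − (208 - x) = 35, so x' = 124.25.
Then Pb = 208 − 1·124.25 = 83.75 and Ps = 232/3 + (1/3)·124.25 = 118.75.
Buyers' price falls by P* − Pb = 110 − 83.75 = 26.25; sellers' price rises by Ps − P* = 118.75 − 110 = 8.75.
So consumers capture 26.25/35 = 0.75 of each unit of subsidy.

Consumer share = 0.75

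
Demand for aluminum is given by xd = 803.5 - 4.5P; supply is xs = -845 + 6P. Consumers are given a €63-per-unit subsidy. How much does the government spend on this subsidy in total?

Pre-subsidy: 803.5 - 4.5P = -845 + 6P gives P* = 157, x* = 97.
With the rebate, buyers effectively pay Pb = Ps − 63, where Ps is the price sellers receive.
Demand in terms of Ps becomes xd = 803.5 − 4.5(Ps − 63) = 1087 - 4.5Ps. Setting this equal to supply: 1087 - 4.5Ps = -845 + 6Ps, so Ps = 184.
Buyers pay Pb = 184 − 63 = 121; x' = -845 + 6·184 = 259.
Government outlay = subsidy × quantity = 63 × 259 = 16317.

Government cost = €16317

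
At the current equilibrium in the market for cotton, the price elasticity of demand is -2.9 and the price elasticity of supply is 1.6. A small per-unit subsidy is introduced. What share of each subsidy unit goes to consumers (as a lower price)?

For a small subsidy around the equilibrium, the benefit split depends on the relative slopes, which at a point are proportional to the elasticities.
Buyer share = εs/(εs + |εd|) = 1.6/(1.6 + 2.9) = 16/45; seller share = |εd|/(εs + |εd|) = 29/45.

Consumer share = 16/45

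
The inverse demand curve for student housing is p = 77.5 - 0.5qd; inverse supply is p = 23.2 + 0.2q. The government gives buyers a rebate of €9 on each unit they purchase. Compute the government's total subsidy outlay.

Pre-subsidy: 77.5 - 0.5q = 23.2 + 0.2q gives q* = 543/7 and p* = 271/7.
With the rebate, buyers effectively pay pb = ps − 9, where ps is the price sellers receive.
On the curves, pb = 77.5 - 0.5q and ps = 23.2 + 0.2q; the wedge ps − pb = 9 gives 23.2 + 0.2q − (77.5 - 0.5q) = 9, so q' = 633/7.
Then pb = 77.5 − 0.5·(633/7) = 226/7 and ps = 23.2 + 0.2·(633/7) = 289/7.
Government outlay = subsidy × quantity = 9 × 633/7 = 5697/7.

Government cost = 5697/7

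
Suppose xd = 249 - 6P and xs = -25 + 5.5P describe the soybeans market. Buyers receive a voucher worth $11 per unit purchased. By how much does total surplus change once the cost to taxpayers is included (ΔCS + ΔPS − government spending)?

Pre-subsidy: 249 - 6P = -25 + 5.5P gives P* = 548/23, x* = 2439/23.
With the rebate, buyers effectively pay Pb = Ps − 11, where Ps is the price sellers receive.
Demand in terms of Ps becomes xd = 249 − 6(Ps − 11) = 315 - 6Ps. Setting this equal to supply: 315 - 6Ps = -25 + 5.5Ps, so Ps = 680/23.
Buyers pay Pb = 680/23 − 11 = 427/23; x' = -25 + 5.5·(680/23) = 3165/23.
ΔCS = ½(2439/23 + 3165/23)(548/23 − 427/23) = 339042/529; ΔPS = ½(2439/23 + 3165/23)(680/23 − 548/23) = 369864/529.
Government spending = 11 × 3165/23 = 34815/23.
Net change = 339042/529 + 369864/529 − 34815/23 = -3993/23. The loss equals the DWL triangle ½·11·726/23.

Net change in total surplus = -3993/23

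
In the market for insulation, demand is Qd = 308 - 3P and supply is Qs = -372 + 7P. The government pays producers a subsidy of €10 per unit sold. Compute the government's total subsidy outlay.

Government cost = €1250

Pre-subsidy: 308 - 3P = -372 + 7P gives P* = 68, Q* = 104.
With the subsidy, sellers receive Ps = Pb + 10 for each unit, where Pb is the price buyers pay.
Supply in terms of Pb becomes Qs = -372 + 7(Pb + 10) = -302 + 7Pb. Setting this equal to demand: 308 - 3Pb = -302 + 7Pb, so Pb = 61.
Sellers receive Ps = 61 + 10 = 71; Q' = 308 − 3·61 = 125.
Government outlay = subsidy × quantity = 10 × 125 = 1250.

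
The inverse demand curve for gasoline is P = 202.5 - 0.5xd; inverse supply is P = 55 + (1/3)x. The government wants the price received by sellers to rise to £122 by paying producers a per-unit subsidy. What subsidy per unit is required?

Required subsidy s = £20 per unit

At a seller price of 122, quantity supplied is -165 + 3·122 = 201.
Buyers absorb 201 only when they pay Pb = 202.5 − 0.5·201 = 102.
s = Ps − Pb = 122 − 102 = 20.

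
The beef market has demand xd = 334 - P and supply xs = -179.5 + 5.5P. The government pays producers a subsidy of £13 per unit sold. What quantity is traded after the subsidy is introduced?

Pre-subsidy: 334 - P = -179.5 + 5.5P gives P* = 79, x* = 255.
With the subsidy, sellers receive Ps = Pb + 13 for each unit, where Pb is the price buyers pay.
Supply in terms of Pb becomes xs = -179.5 + 5.5(Pb + 13) = -108 + 5.5Pb. Setting this equal to demand: 334 - Pb = -108 + 5.5Pb, so Pb = 68.
Sellers receive Ps = 68 + 13 = 81; x' = 334 − 1·68 = 266.

x' = 266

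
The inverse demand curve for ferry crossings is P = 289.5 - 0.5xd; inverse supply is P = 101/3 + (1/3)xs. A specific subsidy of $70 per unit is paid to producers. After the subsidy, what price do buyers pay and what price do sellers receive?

Pre-subsidy: 289.5 - 0.5x = 101/3 + (1/3)x gives x* = 307 and P* = 136.
With the subsidy, sellers receive Ps = Pb + 70 for each unit, where Pb is the price buyers pay.
On the curves, Pb = 289.5 - 0.5x and Ps = 101/3 + (1/3)x; the wedge Ps − Pb = 70 gives 101/3 + (1/3)x − (289.5 - 0.5x) = 70, so x' = 391.
Then Pb = 289.5 − 0.5·391 = 94 and Ps = 101/3 + (1/3)·391 = 164.

Buyers pay $94; sellers receive $164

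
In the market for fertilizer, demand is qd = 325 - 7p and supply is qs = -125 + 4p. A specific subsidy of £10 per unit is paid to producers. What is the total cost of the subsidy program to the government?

Pre-subsidy: 325 - 7p = -125 + 4p gives p* = 450/11, q* = 425/11.
With the subsidy, sellers receive ps = pb + 10 for each unit, where pb is the price buyers pay.
Supply in terms of pb becomes qs = -125 + 4(pb + 10) = -85 + 4pb. Setting this equal to demand: 325 - 7pb = -85 + 4pb, so pb = 410/11.
Sellers receive ps = 410/11 + 10 = 520/11; q' = 325 − 7·(410/11) = 705/11.
Government outlay = subsidy × quantity = 10 × 705/11 = 7050/11.

Government cost = 7050/11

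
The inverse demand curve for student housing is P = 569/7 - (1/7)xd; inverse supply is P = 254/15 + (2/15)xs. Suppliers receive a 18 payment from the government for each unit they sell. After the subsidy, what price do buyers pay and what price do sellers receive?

Pre-subsidy: 569/7 - (1/7)x = 254/15 + (2/15)x gives x* = 233 and P* = 48.
With the subsidy, sellers receive Ps = Pb + 18 for each unit, where Pb is the price buyers pay.
On the curves, Pb = 569/7 - (1/7)x and Ps = 254/15 + (2/15)x; the wedge Ps − Pb = 18 gives 254/15 + (2/15)x − (569/7 - (1/7)x) = 18, so x' = 8647/29.
Then Pb = 569/7 − (1/7)·(8647/29) = 1122/29 and Ps = 254/15 + (2/15)·(8647/29) = 1644/29.

Buyers pay 1122/29; sellers receive 1644/29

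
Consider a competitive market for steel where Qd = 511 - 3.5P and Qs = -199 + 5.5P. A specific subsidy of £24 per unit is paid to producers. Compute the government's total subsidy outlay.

Government cost = 20608/3

Pre-subsidy: 511 - 3.5P = -199 + 5.5P gives P* = 710/9, Q* = 2114/9.
With the subsidy, sellers receive Ps = Pb + 24 for each unit, where Pb is the price buyers pay.
Supply in terms of Pb becomes Qs = -199 + 5.5(Pb + 24) = -67 + 5.5Pb. Setting this equal to demand: 511 - 3.5Pb = -67 + 5.5Pb, so Pb = 578/9.
Sellers receive Ps = 578/9 + 24 = 794/9; Q' = 511 − 3.5·(578/9) = 2576/9.
Government outlay = subsidy × quantity = 24 × 2576/9 = 20608/3.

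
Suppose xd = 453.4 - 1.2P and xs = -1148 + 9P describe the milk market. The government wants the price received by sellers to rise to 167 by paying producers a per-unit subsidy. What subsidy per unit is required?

At a seller price of 167, quantity supplied is -1148 + 9·167 = 355.
Buyers absorb 355 only when they pay Pb with 453.4 − 1.2·Pb = 355, i.e. Pb = 82.
s = Ps − Pb = 167 − 82 = 85.

Required subsidy s = 85 per unit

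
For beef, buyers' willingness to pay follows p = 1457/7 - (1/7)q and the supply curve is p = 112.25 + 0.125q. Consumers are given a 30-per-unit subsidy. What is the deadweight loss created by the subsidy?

Pre-subsidy: 1457/7 - (1/7)q = 112.25 + 0.125q gives q* = 358 and p* = 157.
With the rebate, buyers effectively pay pb = ps − 30, where ps is the price sellers receive.
On the curves, pb = 1457/7 - (1/7)q and ps = 112.25 + 0.125q; the wedge ps − pb = 30 gives 112.25 + 0.125q − (1457/7 - (1/7)q) = 30, so q' = 470.
Then pb = 1457/7 − (1/7)·470 = 141 and ps = 112.25 + 0.125·470 = 171.
The subsidy expands output by 470 − 358 = 112 past the efficient level; on those units the gap between marginal cost and willingness to pay runs from 0 up to 30.
DWL = ½ × 30 × 112 = 1680.

Deadweight loss = 1680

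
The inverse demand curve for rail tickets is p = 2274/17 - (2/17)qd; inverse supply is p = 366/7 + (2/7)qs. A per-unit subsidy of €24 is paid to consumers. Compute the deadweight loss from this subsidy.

Deadweight loss = €714

Pre-subsidy: 2274/17 - (2/17)q = 366/7 + (2/7)q gives q* = 202 and p* = 110.
With the rebate, buyers effectively pay pb = ps − 24, where ps is the price sellers receive.
On the curves, pb = 2274/17 - (2/17)q and ps = 366/7 + (2/7)q; the wedge ps − pb = 24 gives 366/7 + (2/7)q − (2274/17 - (2/17)q) = 24, so q' = 261.5.
Then pb = 2274/17 − (2/17)·261.5 = 103 and ps = 366/7 + (2/7)·261.5 = 127.
The subsidy expands output by 261.5 − 202 = 59.5 past the efficient level; on those units the gap between marginal cost and willingness to pay runs from 0 up to 24.
DWL = ½ × 24 × 59.5 = 714.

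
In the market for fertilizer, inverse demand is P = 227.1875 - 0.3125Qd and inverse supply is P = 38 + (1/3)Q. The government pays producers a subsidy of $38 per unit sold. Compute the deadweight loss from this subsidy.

Pre-subsidy: 227.1875 - 0.3125Q = 38 + (1/3)Q gives Q* = 9081/31 and P* = 4205/31.
With the subsidy, sellers receive Ps = Pb + 38 for each unit, where Pb is the price buyers pay.
On the curves, Pb = 227.1875 - 0.3125Q and Ps = 38 + (1/3)Q; the wedge Ps − Pb = 38 gives 38 + (1/3)Q − (227.1875 - 0.3125Q) = 38, so Q' = 10905/31.
Then Pb = 227.1875 − 0.3125·(10905/31) = 3635/31 and Ps = 38 + (1/3)·(10905/31) = 4813/31.
The subsidy expands output by 10905/31 − 9081/31 = 1824/31 past the efficient level; on those units the gap between marginal cost and willingness to pay runs from 0 up to 38.
DWL = ½ × 38 × 1824/31 = 34656/31.

Deadweight loss = 34656/31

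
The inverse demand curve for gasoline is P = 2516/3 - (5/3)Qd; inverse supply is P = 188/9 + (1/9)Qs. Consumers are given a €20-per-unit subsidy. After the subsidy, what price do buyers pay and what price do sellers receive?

Pre-subsidy: 2516/3 - (5/3)Q = 188/9 + (1/9)Q gives Q* = 460 and P* = 72.
With the rebate, buyers effectively pay Pb = Ps − 20, where Ps is the price sellers receive.
On the curves, Pb = 2516/3 - (5/3)Q and Ps = 188/9 + (1/9)Q; the wedge Ps − Pb = 20 gives 188/9 + (1/9)Q − (2516/3 - (5/3)Q) = 20, so Q' = 471.25.
Then Pb = 2516/3 − (5/3)·471.25 = 53.25 and Ps = 188/9 + (1/9)·471.25 = 73.25.

Buyers pay €53.25; sellers receive €73.25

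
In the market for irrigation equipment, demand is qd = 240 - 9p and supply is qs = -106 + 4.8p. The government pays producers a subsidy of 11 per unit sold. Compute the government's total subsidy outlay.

Pre-subsidy: 240 - 9p = -106 + 4.8p gives p* = 1730/69, q* = 330/23.
With the subsidy, sellers receive ps = pb + 11 for each unit, where pb is the price buyers pay.
Supply in terms of pb becomes qs = -106 + 4.8(pb + 11) = -53.2 + 4.8pb. Setting this equal to demand: 240 - 9pb = -53.2 + 4.8pb, so pb = 1466/69.
Sellers receive ps = 1466/69 + 11 = 2225/69; q' = 240 − 9·(1466/69) = 1122/23.
Government outlay = subsidy × quantity = 11 × 1122/23 = 12342/23.

Government cost = 12342/23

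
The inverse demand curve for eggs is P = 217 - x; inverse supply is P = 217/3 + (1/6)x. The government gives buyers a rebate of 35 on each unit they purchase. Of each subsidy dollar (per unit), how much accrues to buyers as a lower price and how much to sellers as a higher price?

Pre-subsidy: 217 - x = 217/3 + (1/6)x gives x* = 124 and P* = 93.
With the rebate, buyers effectively pay Pb = Ps − 35, where Ps is the price sellers receive.
On the curves, Pb = 217 - x and Ps = 217/3 + (1/6)x; the wedge Ps − Pb = 35 gives 217/3 + (1/6)x − (217 - x) = 35, so x' = 154.
Then Pb = 217 − 1·154 = 63 and Ps = 217/3 + (1/6)·154 = 98.
Buyers' price falls by P* − Pb = 93 − 63 = 30; sellers' price rises by Ps − P* = 98 − 93 = 5.

Buyers gain 30 per unit; sellers gain 5 per unit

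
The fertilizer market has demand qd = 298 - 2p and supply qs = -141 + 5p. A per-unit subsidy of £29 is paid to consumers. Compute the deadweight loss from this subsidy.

Deadweight loss = 4205/7

Pre-subsidy: 298 - 2p = -141 + 5p gives p* = 439/7, q* = 1208/7.
With the rebate, buyers effectively pay pb = ps − 29, where ps is the price sellers receive.
Demand in terms of ps becomes qd = 298 − 2(ps − 29) = 356 - 2ps. Setting this equal to supply: 356 - 2ps = -141 + 5ps, so ps = 71.
Buyers pay pb = 71 − 29 = 42; q' = -141 + 5·71 = 214.
The subsidy expands output by 214 − 1208/7 = 290/7 past the efficient level; on those units the gap between marginal cost and willingness to pay runs from 0 up to 29.
DWL = ½ × 29 × 290/7 = 4205/7.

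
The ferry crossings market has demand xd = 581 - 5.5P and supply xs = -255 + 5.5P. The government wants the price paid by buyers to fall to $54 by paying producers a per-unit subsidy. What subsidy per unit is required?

Required subsidy s = $44 per unit

At a buyer price of 54, quantity demanded is 581 − 5.5·54 = 284.
Sellers supply 284 only when they receive Ps with -255 + 5.5·Ps = 284, i.e. Ps = 98.
s = Ps − Pb = 98 − 54 = 44.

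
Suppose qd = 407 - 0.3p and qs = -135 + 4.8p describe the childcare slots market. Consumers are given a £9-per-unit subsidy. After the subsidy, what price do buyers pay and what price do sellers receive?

Buyers pay 4988/51; sellers receive 5447/51

Pre-subsidy: 407 - 0.3p = -135 + 4.8p gives p* = 5420/51, q* = 6377/17.
With the rebate, buyers effectively pay pb = ps − 9, where ps is the price sellers receive.
Demand in terms of ps becomes qd = 407 − 0.3(ps − 9) = 409.7 - 0.3ps. Setting this equal to supply: 409.7 - 0.3ps = -135 + 4.8ps, so ps = 5447/51.
Buyers pay pb = 5447/51 − 9 = 4988/51; q' = -135 + 4.8·(5447/51) = 32101/85.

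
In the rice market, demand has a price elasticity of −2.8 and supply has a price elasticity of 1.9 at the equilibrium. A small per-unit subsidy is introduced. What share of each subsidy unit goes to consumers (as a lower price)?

For a small subsidy around the equilibrium, the benefit split depends on the relative slopes, which at a point are proportional to the elasticities.
Buyer share = εs/(εs + |εd|) = 1.9/(1.9 + 2.8) = 19/47; seller share = |εd|/(εs + |εd|) = 28/47.

Consumer share = 19/47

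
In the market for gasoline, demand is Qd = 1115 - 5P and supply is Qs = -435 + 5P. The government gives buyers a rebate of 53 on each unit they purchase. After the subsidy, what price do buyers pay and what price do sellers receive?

Buyers pay 128.5; sellers receive 181.5

Pre-subsidy: 1115 - 5P = -435 + 5P gives P* = 155, Q* = 340.
With the rebate, buyers effectively pay Pb = Ps − 53, where Ps is the price sellers receive.
Demand in terms of Ps becomes Qd = 1115 − 5(Ps − 53) = 1380 - 5Ps. Setting this equal to supply: 1380 - 5Ps = -435 + 5Ps, so Ps = 181.5.
Buyers pay Pb = 181.5 − 53 = 128.5; Q' = -435 + 5·181.5 = 472.5.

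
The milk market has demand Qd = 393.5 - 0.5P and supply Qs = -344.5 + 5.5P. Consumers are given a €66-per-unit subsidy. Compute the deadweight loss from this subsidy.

Deadweight loss = €998.25

Pre-subsidy: 393.5 - 0.5P = -344.5 + 5.5P gives P* = 123, Q* = 332.
With the rebate, buyers effectively pay Pb = Ps − 66, where Ps is the price sellers receive.
Demand in terms of Ps becomes Qd = 393.5 − 0.5(Ps − 66) = 426.5 - 0.5Ps. Setting this equal to supply: 426.5 - 0.5Ps = -344.5 + 5.5Ps, so Ps = 128.5.
Buyers pay Pb = 128.5 − 66 = 62.5; Q' = -344.5 + 5.5·128.5 = 362.25.
The subsidy expands output by 362.25 − 332 = 30.25 past the efficient level; on those units the gap between marginal cost and willingness to pay runs from 0 up to 66.
DWL = ½ × 66 × 30.25 = 998.25.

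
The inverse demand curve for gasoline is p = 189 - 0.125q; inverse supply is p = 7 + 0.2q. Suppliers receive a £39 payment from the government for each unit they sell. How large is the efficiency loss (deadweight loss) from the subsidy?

Deadweight loss = £2340

Pre-subsidy: 189 - 0.125q = 7 + 0.2q gives q* = 560 and p* = 119.
With the subsidy, sellers receive ps = pb + 39 for each unit, where pb is the price buyers pay.
On the curves, pb = 189 - 0.125q and ps = 7 + 0.2q; the wedge ps − pb = 39 gives 7 + 0.2q − (189 - 0.125q) = 39, so q' = 680.
Then pb = 189 − 0.125·680 = 104 and ps = 7 + 0.2·680 = 143.
The subsidy expands output by 680 − 560 = 120 past the efficient level; on those units the gap between marginal cost and willingness to pay runs from 0 up to 39.
DWL = ½ × 39 × 120 = 2340.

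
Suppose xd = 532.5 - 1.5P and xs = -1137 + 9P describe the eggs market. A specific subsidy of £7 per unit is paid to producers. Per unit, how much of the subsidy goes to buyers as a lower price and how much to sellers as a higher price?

Pre-subsidy: 532.5 - 1.5P = -1137 + 9P gives P* = 159, x* = 294.
With the subsidy, sellers receive Ps = Pb + 7 for each unit, where Pb is the price buyers pay.
Supply in terms of Pb becomes xs = -1137 + 9(Pb + 7) = -1074 + 9Pb. Setting this equal to demand: 532.5 - 1.5Pb = -1074 + 9Pb, so Pb = 153.
Sellers receive Ps = 153 + 7 = 160; x' = 532.5 − 1.5·153 = 303.
Buyers' price falls by P* − Pb = 159 − 153 = 6; sellers' price rises by Ps − P* = 160 − 159 = 1.

Buyers gain £6 per unit; sellers gain £1 per unit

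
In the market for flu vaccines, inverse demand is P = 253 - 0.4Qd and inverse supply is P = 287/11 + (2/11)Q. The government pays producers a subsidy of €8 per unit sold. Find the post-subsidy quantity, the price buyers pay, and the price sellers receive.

Pre-subsidy: 253 - 0.4Q = 287/11 + (2/11)Q gives Q* = 390 and P* = 97.
With the subsidy, sellers receive Ps = Pb + 8 for each unit, where Pb is the price buyers pay.
On the curves, Pb = 253 - 0.4Q and Ps = 287/11 + (2/11)Q; the wedge Ps − Pb = 8 gives 287/11 + (2/11)Q − (253 - 0.4Q) = 8, so Q' = 403.75.
Then Pb = 253 − 0.4·403.75 = 91.5 and Ps = 287/11 + (2/11)·403.75 = 99.5.

Q' = 403.75; buyers pay €91.5; sellers receive €99.5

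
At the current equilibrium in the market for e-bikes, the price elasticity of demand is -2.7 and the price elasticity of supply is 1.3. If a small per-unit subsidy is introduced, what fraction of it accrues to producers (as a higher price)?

Producer share = 0.675

For a small subsidy around the equilibrium, the benefit split depends on the relative slopes, which at a point are proportional to the elasticities.
Buyer share = εs/(εs + |εd|) = 1.3/(1.3 + 2.7) = 0.325; seller share = |εd|/(εs + |εd|) = 0.675.
So producers capture 0.675 of the subsidy.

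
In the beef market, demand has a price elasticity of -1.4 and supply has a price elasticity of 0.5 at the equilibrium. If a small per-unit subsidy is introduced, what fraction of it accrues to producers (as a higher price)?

For a small subsidy around the equilibrium, the benefit split depends on the relative slopes, which at a point are proportional to the elasticities.
Buyer share = εs/(εs + |εd|) = 0.5/(0.5 + 1.4) = 5/19; seller share = |εd|/(εs + |εd|) = 14/19.
So producers capture 14/19 of the subsidy.

Producer share = 14/19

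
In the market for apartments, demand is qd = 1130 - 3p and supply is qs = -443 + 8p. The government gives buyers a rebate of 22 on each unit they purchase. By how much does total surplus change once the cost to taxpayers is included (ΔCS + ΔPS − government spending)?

Pre-subsidy: 1130 - 3p = -443 + 8p gives p* = 143, q* = 701.
With the rebate, buyers effectively pay pb = ps − 22, where ps is the price sellers receive.
Demand in terms of ps becomes qd = 1130 − 3(ps − 22) = 1196 - 3ps. Setting this equal to supply: 1196 - 3ps = -443 + 8ps, so ps = 149.
Buyers pay pb = 149 − 22 = 127; q' = -443 + 8·149 = 749.
ΔCS = ½(701 + 749)(143 − 127) = 11600; ΔPS = ½(701 + 749)(149 − 143) = 4350.
Government spending = 22 × 749 = 16478.
Net change = 11600 + 4350 − 16478 = -528. The loss equals the DWL triangle ½·22·48.

Net change in total surplus = -528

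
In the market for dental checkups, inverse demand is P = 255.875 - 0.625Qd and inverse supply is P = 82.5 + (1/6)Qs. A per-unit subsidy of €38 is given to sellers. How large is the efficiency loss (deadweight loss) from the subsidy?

Pre-subsidy: 255.875 - 0.625Q = 82.5 + (1/6)Q gives Q* = 219 and P* = 119.
With the subsidy, sellers receive Ps = Pb + 38 for each unit, where Pb is the price buyers pay.
On the curves, Pb = 255.875 - 0.625Q and Ps = 82.5 + (1/6)Q; the wedge Ps − Pb = 38 gives 82.5 + (1/6)Q − (255.875 - 0.625Q) = 38, so Q' = 267.
Then Pb = 255.875 − 0.625·267 = 89 and Ps = 82.5 + (1/6)·267 = 127.
The subsidy expands output by 267 − 219 = 48 past the efficient level; on those units the gap between marginal cost and willingness to pay runs from 0 up to 38.
DWL = ½ × 38 × 48 = 912.

Deadweight loss = €912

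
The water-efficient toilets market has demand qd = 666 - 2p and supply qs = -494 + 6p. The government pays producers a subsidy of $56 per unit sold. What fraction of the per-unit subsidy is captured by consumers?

Consumer share = 0.75

Pre-subsidy: 666 - 2p = -494 + 6p gives p* = 145, q* = 376.
With the subsidy, sellers receive ps = pb + 56 for each unit, where pb is the price buyers pay.
Supply in terms of pb becomes qs = -494 + 6(pb + 56) = -158 + 6pb. Setting this equal to demand: 666 - 2pb = -158 + 6pb, so pb = 103.
Sellers receive ps = 103 + 56 = 159; q' = 666 − 2·103 = 460.
Buyers' price falls by p* − pb = 145 − 103 = 42; sellers' price rises by ps − p* = 159 − 145 = 14.
So consumers capture 42/56 = 0.75 of each unit of subsidy.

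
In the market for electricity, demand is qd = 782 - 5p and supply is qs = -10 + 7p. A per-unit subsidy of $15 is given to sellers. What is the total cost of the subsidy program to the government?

Pre-subsidy: 782 - 5p = -10 + 7p gives p* = 66, q* = 452.
With the subsidy, sellers receive ps = pb + 15 for each unit, where pb is the price buyers pay.
Supply in terms of pb becomes qs = -10 + 7(pb + 15) = 95 + 7pb. Setting this equal to demand: 782 - 5pb = 95 + 7pb, so pb = 57.25.
Sellers receive ps = 57.25 + 15 = 72.25; q' = 782 − 5·57.25 = 495.75.
Government outlay = subsidy × quantity = 15 × 495.75 = 7436.25.

Government cost = $7436.25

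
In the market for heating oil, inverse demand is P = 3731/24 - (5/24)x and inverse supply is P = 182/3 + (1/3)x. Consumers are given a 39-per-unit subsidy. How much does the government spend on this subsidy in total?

Pre-subsidy: 3731/24 - (5/24)x = 182/3 + (1/3)x gives x* = 175 and P* = 119.
With the rebate, buyers effectively pay Pb = Ps − 39, where Ps is the price sellers receive.
On the curves, Pb = 3731/24 - (5/24)x and Ps = 182/3 + (1/3)x; the wedge Ps − Pb = 39 gives 182/3 + (1/3)x − (3731/24 - (5/24)x) = 39, so x' = 247.
Then Pb = 3731/24 − (5/24)·247 = 104 and Ps = 182/3 + (1/3)·247 = 143.
Government outlay = subsidy × quantity = 39 × 247 = 9633.

Government cost = 9633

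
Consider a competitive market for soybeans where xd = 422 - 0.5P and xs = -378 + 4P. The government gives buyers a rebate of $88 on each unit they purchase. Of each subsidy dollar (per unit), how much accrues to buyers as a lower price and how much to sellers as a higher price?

Pre-subsidy: 422 - 0.5P = -378 + 4P gives P* = 1600/9, x* = 2998/9.
With the rebate, buyers effectively pay Pb = Ps − 88, where Ps is the price sellers receive.
Demand in terms of Ps becomes xd = 422 − 0.5(Ps − 88) = 466 - 0.5Ps. Setting this equal to supply: 466 - 0.5Ps = -378 + 4Ps, so Ps = 1688/9.
Buyers pay Pb = 1688/9 − 88 = 896/9; x' = -378 + 4·(1688/9) = 3350/9.
Buyers' price falls by P* − Pb = 1600/9 − 896/9 = 704/9; sellers' price rises by Ps − P* = 1688/9 − 1600/9 = 88/9.

Buyers gain 704/9 per unit; sellers gain 88/9 per unit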